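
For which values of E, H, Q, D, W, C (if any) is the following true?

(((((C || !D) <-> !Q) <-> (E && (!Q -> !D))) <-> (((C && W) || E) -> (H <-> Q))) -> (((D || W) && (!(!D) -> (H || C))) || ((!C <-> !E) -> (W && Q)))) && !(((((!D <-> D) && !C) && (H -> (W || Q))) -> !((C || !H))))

The conjunct !(((((!D <-> D) && !C) && (H -> (W || Q))) -> !((C || !H)))) is unsatisfiable on its own:
  D = True: this becomes !((False -> !((C || !H)))) = False.
  D = False: this becomes !((False -> !((C || !H)))) = False.
So the whole conjunction is unsatisfiable.

Unsatisfiable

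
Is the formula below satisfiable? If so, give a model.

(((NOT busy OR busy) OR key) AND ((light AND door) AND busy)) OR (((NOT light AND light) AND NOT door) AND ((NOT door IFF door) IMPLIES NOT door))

door = True, busy = True, light = True, key = False

  (((NOT busy OR busy) OR key) AND ((light AND door) AND busy)) OR (((NOT light AND light) AND NOT door) AND ((NOT door IFF door) IMPLIES NOT door)) = True
    ((NOT busy OR busy) OR key) AND ((light AND door) AND busy) = True
      (NOT busy OR busy) OR key = True
        NOT busy OR busy = True
          NOT busy = False
      (light AND door) AND busy = True
        light AND door = True
    ((NOT light AND light) AND NOT door) AND ((NOT door IFF door) IMPLIES NOT door) = False
      (NOT light AND light) AND NOT door = False
        NOT light AND light = False
          NOT light = False
        NOT door = False
      (NOT door IFF door) IMPLIES NOT door = True
        NOT door IFF door = False
          NOT door = False
        NOT door = False
The formula evaluates to True.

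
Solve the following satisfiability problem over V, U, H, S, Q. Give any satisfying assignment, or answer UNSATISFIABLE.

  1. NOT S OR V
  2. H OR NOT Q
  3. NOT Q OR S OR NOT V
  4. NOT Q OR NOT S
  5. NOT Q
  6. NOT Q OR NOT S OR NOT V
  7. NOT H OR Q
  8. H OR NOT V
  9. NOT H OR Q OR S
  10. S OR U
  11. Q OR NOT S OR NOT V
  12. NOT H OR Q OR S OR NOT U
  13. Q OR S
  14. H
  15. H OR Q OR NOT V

UNSATISFIABLE

Case H = True:
  (NOT Q) forces Q = False.
  Clause (NOT H OR Q) is falsified — contradiction.
Case H = False:
  Clause (H) is falsified — contradiction.
Both cases fail, so the formula is unsatisfiable.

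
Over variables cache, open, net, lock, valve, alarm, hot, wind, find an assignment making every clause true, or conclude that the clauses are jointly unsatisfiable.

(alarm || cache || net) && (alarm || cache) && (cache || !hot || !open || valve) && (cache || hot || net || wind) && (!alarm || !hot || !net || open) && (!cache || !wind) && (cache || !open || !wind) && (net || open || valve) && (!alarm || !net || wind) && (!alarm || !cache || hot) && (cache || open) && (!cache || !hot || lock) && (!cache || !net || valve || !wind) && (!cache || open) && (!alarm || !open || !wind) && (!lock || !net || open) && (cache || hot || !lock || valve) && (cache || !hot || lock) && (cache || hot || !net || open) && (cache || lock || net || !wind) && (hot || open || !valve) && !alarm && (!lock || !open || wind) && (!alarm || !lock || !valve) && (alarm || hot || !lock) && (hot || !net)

cache: True, open: True, net: False, lock: False, valve: True, alarm: False, hot: False, wind: False

Unit clause (!alarm) forces alarm = False.
In (alarm || cache) only cache is left, so cache = True.
In (!cache || !wind) only !wind is left, so wind = False.
In (!cache || open) only open is left, so open = True.
In (!lock || !open || wind) only !lock is left, so lock = False.
In (!cache || !hot || lock) only !hot is left, so hot = False.
In (hot || !net) only !net is left, so net = False.
Set valve = True.
All clauses satisfied.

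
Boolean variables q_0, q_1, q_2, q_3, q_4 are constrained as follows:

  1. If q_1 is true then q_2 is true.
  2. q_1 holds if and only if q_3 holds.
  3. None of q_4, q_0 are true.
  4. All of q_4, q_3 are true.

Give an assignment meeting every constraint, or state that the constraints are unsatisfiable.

Case q_4 = True:
  Constraint (3) is violated (q_4=T) — contradiction.
Case q_4 = False:
  Constraint (4) is violated (q_4=F) — contradiction.
Both cases fail — unsatisfiable.

Unsatisfiable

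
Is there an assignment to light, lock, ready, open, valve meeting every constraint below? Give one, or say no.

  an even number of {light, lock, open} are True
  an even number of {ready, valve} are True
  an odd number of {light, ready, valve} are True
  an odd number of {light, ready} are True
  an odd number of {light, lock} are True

light=T; lock=F; ready=F; open=T; valve=F

{light, lock, open}: 2 true → even ✓
{ready, valve}: 0 true → even ✓
{light, ready, valve}: 1 true → odd ✓
{light, ready}: 1 true → odd ✓
{light, lock}: 1 true → odd ✓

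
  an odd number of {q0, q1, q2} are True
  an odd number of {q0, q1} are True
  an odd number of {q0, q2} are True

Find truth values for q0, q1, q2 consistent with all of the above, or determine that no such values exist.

q0: True, q1: False, q2: False

{q0, q1, q2}: 1 true → odd ✓
{q0, q1}: 1 true → odd ✓
{q0, q2}: 1 true → odd ✓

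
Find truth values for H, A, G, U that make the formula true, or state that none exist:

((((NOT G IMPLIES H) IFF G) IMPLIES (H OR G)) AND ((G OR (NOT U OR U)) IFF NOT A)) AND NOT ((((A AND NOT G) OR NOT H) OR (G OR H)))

Unsatisfiable — no assignment works.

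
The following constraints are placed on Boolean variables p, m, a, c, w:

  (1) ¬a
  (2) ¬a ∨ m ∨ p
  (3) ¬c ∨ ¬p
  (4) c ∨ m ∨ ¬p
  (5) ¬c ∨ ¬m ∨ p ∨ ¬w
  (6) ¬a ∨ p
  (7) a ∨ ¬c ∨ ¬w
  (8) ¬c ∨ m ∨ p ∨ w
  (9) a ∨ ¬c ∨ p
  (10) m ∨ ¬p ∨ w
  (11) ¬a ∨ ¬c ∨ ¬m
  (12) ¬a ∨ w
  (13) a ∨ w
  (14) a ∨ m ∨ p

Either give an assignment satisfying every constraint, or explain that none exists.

p = False, m = True, a = False, c = False, w = True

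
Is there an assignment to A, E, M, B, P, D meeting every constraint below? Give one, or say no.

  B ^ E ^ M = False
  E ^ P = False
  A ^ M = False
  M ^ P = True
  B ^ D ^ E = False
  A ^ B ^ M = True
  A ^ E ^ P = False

A=F, E=T, M=F, B=T, P=T, D=F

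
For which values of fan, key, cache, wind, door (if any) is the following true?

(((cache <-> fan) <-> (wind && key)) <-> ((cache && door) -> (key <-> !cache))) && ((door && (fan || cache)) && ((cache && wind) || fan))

fan: True; key: True; cache: False; wind: False; door: True

  ((cache <-> fan) <-> (wind && key)) <-> ((cache && door) -> (key <-> !cache)) = True
    (cache <-> fan) <-> (wind && key) = True
      cache <-> fan = False
      wind && key = False
    (cache && door) -> (key <-> !cache) = True
      cache && door = False
      key <-> !cache = True
        !cache = True
  (door && (fan || cache)) && ((cache && wind) || fan) = True
    door && (fan || cache) = True
      fan || cache = True
    (cache && wind) || fan = True
      cache && wind = False
Both conjuncts True, so the formula holds.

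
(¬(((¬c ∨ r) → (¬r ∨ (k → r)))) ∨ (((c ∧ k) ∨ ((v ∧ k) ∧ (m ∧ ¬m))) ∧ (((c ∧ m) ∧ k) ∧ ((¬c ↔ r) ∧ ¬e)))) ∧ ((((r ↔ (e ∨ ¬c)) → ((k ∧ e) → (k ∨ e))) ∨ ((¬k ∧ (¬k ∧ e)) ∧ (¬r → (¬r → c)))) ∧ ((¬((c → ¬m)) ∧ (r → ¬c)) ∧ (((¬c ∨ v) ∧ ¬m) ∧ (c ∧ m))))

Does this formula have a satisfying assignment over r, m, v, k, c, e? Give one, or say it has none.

Unsatisfiable — no assignment works.

Case m = True: the conjunct ¬m is False.
Case m = False: the conjunct ¬((c → ¬m)) becomes ¬((c → True)) = False.
Both cases fail — unsatisfiable.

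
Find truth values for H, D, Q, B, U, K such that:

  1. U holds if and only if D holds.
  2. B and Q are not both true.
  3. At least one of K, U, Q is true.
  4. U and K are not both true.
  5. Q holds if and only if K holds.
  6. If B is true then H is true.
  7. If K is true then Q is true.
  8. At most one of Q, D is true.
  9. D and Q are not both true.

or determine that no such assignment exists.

H = True; D = True; Q = False; B = True; U = True; K = False

  (1) U=T, D=T — same ✓
  (2) B=T, Q=F — not both ✓
  (3) {K, U, Q}: 1 true — at least one ✓
  (4) U=T, K=F — not both ✓
  (5) Q=F, K=F — same ✓
  (6) B=T ⇒ H: T ✓
  (7) K=F ⇒ Q: vacuous ✓
  (8) {Q, D}: 1 true — at most one ✓
  (9) D=T, Q=F — not both ✓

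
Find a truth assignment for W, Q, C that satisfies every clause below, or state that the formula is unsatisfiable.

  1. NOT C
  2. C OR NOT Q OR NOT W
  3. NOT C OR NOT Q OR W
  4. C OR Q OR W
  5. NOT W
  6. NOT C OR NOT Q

Unit clause (NOT C) forces C = False.
Unit clause (NOT W) forces W = False.
In (C OR Q OR W) only Q is left, so Q = True.
Check each clause:
  (NOT C): NOT C holds.
  (C OR NOT Q OR NOT W): NOT W holds.
  (NOT C OR NOT Q OR W): NOT C holds.
  (C OR Q OR W): Q holds.
  (NOT W): NOT W holds.
  (NOT C OR NOT Q): NOT C holds.
All clauses satisfied.

W: False; Q: True; C: False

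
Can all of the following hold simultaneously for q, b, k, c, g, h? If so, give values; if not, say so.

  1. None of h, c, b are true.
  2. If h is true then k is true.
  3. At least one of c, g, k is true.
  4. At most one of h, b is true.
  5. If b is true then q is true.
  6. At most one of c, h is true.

q = True; b = False; k = True; c = False; g = True; h = False

  (1) {h, c, b}: 0 true — none ✓
  (2) h=F ⇒ k: vacuous ✓
  (3) {c, g, k}: 2 true — at least one ✓
  (4) {h, b}: 0 true — at most one ✓
  (5) b=F ⇒ q: vacuous ✓
  (6) {c, h}: 0 true — at most one ✓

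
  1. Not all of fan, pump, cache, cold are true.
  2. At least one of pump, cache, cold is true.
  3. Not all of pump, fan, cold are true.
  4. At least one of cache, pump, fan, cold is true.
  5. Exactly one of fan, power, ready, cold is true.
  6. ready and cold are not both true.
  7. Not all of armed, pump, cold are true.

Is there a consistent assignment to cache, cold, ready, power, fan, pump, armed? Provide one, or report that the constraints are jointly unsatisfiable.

cache = False, cold = False, ready = False, power = False, fan = True, pump = True, armed = True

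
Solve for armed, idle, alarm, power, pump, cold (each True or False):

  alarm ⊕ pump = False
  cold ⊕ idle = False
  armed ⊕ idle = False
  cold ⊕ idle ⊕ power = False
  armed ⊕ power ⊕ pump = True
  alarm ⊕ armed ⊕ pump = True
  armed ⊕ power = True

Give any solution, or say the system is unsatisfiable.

armed = True, idle = True, alarm = False, power = False, pump = False, cold = True

alarm ⊕ pump = F ⊕ F = False ✓
cold ⊕ idle = T ⊕ T = False ✓
armed ⊕ idle = T ⊕ T = False ✓
cold ⊕ idle ⊕ power = T ⊕ T ⊕ F = False ✓
armed ⊕ power ⊕ pump = T ⊕ F ⊕ F = True ✓
alarm ⊕ armed ⊕ pump = F ⊕ T ⊕ F = True ✓
armed ⊕ power = T ⊕ F = True ✓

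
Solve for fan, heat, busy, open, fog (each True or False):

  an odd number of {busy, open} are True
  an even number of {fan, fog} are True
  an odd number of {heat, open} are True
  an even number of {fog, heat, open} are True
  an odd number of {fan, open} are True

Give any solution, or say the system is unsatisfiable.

fan: True, heat: True, busy: True, open: False, fog: True

{busy, open}: 1 true → odd ✓
{fan, fog}: 2 true → even ✓
{heat, open}: 1 true → odd ✓
{fog, heat, open}: 2 true → even ✓
{fan, open}: 1 true → odd ✓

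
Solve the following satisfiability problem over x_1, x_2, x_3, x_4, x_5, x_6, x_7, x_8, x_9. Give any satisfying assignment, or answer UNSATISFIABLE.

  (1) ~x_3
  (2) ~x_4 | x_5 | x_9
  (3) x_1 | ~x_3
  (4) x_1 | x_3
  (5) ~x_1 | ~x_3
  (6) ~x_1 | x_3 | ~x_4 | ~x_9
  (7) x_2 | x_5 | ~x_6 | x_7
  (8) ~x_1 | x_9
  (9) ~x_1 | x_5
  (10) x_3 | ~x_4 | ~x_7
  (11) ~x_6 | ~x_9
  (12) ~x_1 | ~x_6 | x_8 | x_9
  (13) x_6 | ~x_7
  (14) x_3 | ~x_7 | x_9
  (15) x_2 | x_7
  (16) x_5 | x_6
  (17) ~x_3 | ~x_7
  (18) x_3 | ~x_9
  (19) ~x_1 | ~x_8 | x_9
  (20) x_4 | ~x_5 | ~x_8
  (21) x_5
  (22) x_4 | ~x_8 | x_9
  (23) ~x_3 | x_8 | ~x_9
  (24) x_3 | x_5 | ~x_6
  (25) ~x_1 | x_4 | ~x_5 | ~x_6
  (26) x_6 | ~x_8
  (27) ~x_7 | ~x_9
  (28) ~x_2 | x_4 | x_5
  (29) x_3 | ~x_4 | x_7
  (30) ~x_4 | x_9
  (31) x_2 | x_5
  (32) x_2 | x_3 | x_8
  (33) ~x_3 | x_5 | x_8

No satisfying assignment exists.

Case x_3 = True:
  Clause (~x_3) is falsified — contradiction.
Case x_3 = False:
  (x_1 | x_3) forces x_1 = True.
  (~x_1 | x_9) forces x_9 = True.
  Clause (x_3 | ~x_9) is falsified — contradiction.
Both cases fail, so the formula is unsatisfiable.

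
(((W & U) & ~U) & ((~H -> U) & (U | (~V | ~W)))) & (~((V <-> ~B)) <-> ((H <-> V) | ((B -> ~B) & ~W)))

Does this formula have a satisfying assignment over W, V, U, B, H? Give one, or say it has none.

Case U = True: the conjunct ~U is False.
Case U = False: the conjunct U is False.
Both cases fail — unsatisfiable.

No satisfying assignment exists.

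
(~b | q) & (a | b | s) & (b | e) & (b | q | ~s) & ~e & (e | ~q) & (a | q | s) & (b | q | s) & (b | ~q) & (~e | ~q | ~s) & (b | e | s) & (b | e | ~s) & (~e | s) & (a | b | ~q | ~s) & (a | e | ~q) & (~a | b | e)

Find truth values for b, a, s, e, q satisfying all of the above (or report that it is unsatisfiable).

UNSATISFIABLE

Case e = True:
  Clause (~e) is falsified — contradiction.
Case e = False:
  (b | e) forces b = True.
  (~b | q) forces q = True.
  Clause (e | ~q) is falsified — contradiction.
Both cases fail, so the formula is unsatisfiable.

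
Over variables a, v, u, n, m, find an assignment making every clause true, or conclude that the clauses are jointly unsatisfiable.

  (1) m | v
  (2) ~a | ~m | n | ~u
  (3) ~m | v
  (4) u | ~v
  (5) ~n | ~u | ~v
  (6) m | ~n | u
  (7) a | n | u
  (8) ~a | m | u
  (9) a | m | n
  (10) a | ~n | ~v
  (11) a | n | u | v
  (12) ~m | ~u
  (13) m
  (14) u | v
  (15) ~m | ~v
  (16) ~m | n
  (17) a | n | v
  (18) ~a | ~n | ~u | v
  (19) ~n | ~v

Case m = True:
  (~m | v) forces v = True.
  Clause (~m | ~v) is falsified — contradiction.
Case m = False:
  Clause (m) is falsified — contradiction.
Both cases fail, so the formula is unsatisfiable.

No satisfying assignment exists.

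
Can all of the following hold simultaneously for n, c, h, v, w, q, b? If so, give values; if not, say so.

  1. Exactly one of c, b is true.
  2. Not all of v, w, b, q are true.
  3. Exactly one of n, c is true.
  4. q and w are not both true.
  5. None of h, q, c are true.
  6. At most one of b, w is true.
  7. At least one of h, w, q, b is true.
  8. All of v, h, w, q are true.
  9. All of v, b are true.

Case h = True:
  Constraint (5) is violated (h=T) — contradiction.
Case h = False:
  Constraint (8) is violated (h=F) — contradiction.
Both cases fail — unsatisfiable.

UNSATISFIABLE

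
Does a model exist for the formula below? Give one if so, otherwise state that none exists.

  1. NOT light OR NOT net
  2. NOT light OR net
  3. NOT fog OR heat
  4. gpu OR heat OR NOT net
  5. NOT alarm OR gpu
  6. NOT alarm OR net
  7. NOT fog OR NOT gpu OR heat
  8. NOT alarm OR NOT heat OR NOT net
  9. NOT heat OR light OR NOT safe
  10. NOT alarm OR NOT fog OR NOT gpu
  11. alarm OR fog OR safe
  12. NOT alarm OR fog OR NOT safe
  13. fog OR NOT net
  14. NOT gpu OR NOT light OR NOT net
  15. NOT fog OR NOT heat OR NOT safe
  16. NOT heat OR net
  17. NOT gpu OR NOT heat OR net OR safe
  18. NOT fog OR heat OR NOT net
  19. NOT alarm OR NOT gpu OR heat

gpu = True, fog = True, heat = True, net = True, light = False, safe = False, alarm = False

Set gpu = True.
Set fog = True.
  then (NOT fog OR heat) forces heat = True.
  then (NOT alarm OR NOT fog OR NOT gpu) forces alarm = False.
  then (NOT fog OR NOT heat OR NOT safe) forces safe = False.
  then (NOT heat OR net) forces net = True.
  then (NOT light OR NOT net) forces light = False.
All clauses satisfied.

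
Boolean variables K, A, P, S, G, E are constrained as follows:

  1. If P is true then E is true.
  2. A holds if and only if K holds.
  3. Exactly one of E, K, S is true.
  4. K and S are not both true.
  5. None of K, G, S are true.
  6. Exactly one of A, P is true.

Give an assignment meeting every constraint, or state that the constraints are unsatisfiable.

K: False, A: False, P: True, S: False, G: False, E: True

  (1) P=T ⇒ E: T ✓
  (2) A=F, K=F — same ✓
  (3) {E, K, S}: 1 true — exactly one ✓
  (4) K=F, S=F — not both ✓
  (5) {K, G, S}: 0 true — none ✓
  (6) {A, P}: 1 true — exactly one ✓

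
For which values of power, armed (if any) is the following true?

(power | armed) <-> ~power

power = False, armed = True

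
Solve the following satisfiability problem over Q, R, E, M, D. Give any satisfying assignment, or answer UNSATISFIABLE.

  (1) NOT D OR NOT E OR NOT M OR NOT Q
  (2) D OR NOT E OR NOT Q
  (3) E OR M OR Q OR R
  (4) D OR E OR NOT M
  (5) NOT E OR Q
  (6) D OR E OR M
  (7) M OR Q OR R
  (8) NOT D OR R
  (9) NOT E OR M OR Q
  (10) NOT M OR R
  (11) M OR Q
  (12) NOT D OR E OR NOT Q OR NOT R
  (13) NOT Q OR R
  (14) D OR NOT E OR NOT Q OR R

Q = True; R = True; E = True; M = False; D = True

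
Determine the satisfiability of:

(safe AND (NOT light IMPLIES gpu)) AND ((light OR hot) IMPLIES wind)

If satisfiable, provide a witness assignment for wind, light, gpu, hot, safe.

wind=F, light=F, gpu=T, hot=F, safe=T

  safe AND (NOT light IMPLIES gpu) = True
    NOT light IMPLIES gpu = True
      NOT light = True
  (light OR hot) IMPLIES wind = True
    light OR hot = False
Both conjuncts True, so the formula holds.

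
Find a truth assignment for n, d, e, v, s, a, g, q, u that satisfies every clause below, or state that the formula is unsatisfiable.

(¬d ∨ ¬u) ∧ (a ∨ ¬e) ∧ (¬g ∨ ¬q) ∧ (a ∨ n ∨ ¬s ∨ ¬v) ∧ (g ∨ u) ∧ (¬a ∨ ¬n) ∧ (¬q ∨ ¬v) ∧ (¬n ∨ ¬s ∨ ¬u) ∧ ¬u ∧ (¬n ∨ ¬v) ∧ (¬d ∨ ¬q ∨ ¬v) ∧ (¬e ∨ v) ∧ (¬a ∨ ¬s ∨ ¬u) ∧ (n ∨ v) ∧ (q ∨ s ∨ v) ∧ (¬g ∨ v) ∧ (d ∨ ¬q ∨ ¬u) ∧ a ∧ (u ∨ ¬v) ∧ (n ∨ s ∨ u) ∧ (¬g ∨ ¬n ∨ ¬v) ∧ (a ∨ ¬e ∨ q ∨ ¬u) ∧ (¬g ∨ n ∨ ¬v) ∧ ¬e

Case u = True:
  Clause (¬u) is falsified — contradiction.
Case u = False:
  (g ∨ u) forces g = True.
  (¬g ∨ ¬q) forces q = False.
  (¬g ∨ v) forces v = True.
  Clause (u ∨ ¬v) is falsified — contradiction.
Both cases fail, so the formula is unsatisfiable.

Unsatisfiable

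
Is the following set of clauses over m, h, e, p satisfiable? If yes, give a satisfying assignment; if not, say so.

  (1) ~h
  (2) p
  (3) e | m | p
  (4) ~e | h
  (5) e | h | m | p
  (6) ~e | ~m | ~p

m=F, h=F, e=F, p=T

Unit clause (~h) forces h = False.
Unit clause (p) forces p = True.
In (~e | h) only ~e is left, so e = False.
Set m = False.
Check each clause:
  (~h): ~h holds.
  (p): p holds.
  (e | m | p): p holds.
  (~e | h): ~e holds.
  (e | h | m | p): p holds.
  (~e | ~m | ~p): ~e holds.
All clauses satisfied.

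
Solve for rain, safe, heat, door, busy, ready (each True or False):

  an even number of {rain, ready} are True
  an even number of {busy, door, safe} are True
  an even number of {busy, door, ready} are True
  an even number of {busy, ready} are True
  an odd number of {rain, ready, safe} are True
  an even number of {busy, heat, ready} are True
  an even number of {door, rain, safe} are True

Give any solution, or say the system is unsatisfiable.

rain=T; safe=T; heat=F; door=F; busy=T; ready=T

{rain, ready}: 2 true → even ✓
{busy, door, safe}: 2 true → even ✓
{busy, door, ready}: 2 true → even ✓
{busy, ready}: 2 true → even ✓
{rain, ready, safe}: 3 true → odd ✓
{busy, heat, ready}: 2 true → even ✓
{door, rain, safe}: 2 true → even ✓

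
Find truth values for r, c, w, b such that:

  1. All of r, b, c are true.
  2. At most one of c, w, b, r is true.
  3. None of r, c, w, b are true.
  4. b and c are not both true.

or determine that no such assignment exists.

Unsatisfiable

Case r = True:
  Constraint (3) is violated (r=T) — contradiction.
Case r = False:
  Constraint (1) is violated (r=F) — contradiction.
Both cases fail — unsatisfiable.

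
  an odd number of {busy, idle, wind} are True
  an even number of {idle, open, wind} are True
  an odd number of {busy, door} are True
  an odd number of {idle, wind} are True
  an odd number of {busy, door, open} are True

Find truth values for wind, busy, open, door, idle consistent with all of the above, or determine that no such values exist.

No satisfying assignment exists.

Adding constraints 2, 3, 4, 5 mod 2: every variable appears an even number of times on the left, so the left side is 0.
But the right sides sum to 1 (mod 2). 0 ≠ 1 — the system is inconsistent.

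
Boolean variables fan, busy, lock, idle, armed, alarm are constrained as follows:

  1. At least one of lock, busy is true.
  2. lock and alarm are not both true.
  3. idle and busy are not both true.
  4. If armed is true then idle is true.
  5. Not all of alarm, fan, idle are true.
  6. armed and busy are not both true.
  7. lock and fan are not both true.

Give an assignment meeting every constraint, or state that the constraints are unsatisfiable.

fan = True, busy = True, lock = False, idle = False, armed = False, alarm = False

  (1) {lock, busy}: 1 true — at least one ✓
  (2) lock=F, alarm=F — not both ✓
  (3) idle=F, busy=T — not both ✓
  (4) armed=F ⇒ idle: vacuous ✓
  (5) {alarm, fan, idle}: 1/3 true — not all ✓
  (6) armed=F, busy=T — not both ✓
  (7) lock=F, fan=T — not both ✓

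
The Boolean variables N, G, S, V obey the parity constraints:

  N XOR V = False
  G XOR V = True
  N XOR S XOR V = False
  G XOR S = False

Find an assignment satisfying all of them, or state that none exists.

N = True, G = False, S = False, V = True

N XOR V = T XOR T = False ✓
G XOR V = F XOR T = True ✓
N XOR S XOR V = T XOR F XOR T = False ✓
G XOR S = F XOR F = False ✓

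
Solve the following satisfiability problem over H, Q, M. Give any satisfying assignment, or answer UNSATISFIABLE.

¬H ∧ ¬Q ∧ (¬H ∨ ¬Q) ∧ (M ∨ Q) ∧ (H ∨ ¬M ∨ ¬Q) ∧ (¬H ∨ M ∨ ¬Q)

H = False; Q = False; M = True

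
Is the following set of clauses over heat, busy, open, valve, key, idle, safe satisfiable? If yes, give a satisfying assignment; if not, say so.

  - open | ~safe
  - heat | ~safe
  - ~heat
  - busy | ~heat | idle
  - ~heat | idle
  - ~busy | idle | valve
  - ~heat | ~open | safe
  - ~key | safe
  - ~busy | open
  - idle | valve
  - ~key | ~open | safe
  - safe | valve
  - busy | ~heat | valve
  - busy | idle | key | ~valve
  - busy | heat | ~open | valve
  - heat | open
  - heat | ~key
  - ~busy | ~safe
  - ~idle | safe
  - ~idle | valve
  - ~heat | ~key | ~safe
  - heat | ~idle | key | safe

heat=F; busy=T; open=T; valve=T; key=F; idle=F; safe=F

Unit clause (~heat) forces heat = False.
In (heat | open) only open is left, so open = True.
In (heat | ~key) only ~key is left, so key = False.
In (heat | ~safe) only ~safe is left, so safe = False.
In (safe | valve) only valve is left, so valve = True.
In (~idle | safe) only ~idle is left, so idle = False.
In (busy | idle | key | ~valve) only busy is left, so busy = True.
All clauses satisfied.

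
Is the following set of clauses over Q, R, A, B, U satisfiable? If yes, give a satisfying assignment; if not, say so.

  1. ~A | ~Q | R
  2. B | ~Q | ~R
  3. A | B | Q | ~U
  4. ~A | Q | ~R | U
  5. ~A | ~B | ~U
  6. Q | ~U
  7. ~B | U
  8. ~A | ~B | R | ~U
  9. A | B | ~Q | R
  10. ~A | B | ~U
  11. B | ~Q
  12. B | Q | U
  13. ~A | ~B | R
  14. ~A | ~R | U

Q: True, R: False, A: False, B: True, U: True

Try Q = False:
  (Q | ~U) forces U = False.
  (~B | U) forces B = False.
  clause (B | Q | U) is falsified — backtrack.
So Q = True.
  then (B | ~Q) forces B = True.
  then (~B | U) forces U = True.
  then (~A | ~B | ~U) forces A = False.
Set R = False.
All clauses satisfied.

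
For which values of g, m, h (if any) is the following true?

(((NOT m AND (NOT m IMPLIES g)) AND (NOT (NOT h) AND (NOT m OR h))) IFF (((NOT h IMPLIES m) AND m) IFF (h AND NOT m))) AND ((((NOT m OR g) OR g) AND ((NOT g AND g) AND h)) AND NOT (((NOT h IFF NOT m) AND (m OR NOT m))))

Case g = True: the conjunct NOT g is False.
Case g = False: the conjunct g is False.
Both cases fail — unsatisfiable.

Unsatisfiable — no assignment works.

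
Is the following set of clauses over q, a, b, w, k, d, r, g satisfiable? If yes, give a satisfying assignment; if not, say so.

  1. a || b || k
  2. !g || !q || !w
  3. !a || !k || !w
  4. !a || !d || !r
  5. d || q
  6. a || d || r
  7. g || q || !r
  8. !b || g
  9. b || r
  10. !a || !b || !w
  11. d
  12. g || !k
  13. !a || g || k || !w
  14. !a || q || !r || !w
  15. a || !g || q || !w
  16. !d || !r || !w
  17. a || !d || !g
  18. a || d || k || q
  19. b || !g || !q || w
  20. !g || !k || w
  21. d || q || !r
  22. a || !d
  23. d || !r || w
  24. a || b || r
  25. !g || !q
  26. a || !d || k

q: False, a: True, b: True, w: False, k: False, d: True, r: False, g: True

Unit clause (d) forces d = True.
In (a || !d) only a is left, so a = True.
In (!a || !d || !r) only !r is left, so r = False.
In (b || r) only b is left, so b = True.
In (!a || !b || !w) only !w is left, so w = False.
In (!b || g) only g is left, so g = True.
In (!g || !k || w) only !k is left, so k = False.
In (!g || !q) only !q is left, so q = False.
All clauses satisfied.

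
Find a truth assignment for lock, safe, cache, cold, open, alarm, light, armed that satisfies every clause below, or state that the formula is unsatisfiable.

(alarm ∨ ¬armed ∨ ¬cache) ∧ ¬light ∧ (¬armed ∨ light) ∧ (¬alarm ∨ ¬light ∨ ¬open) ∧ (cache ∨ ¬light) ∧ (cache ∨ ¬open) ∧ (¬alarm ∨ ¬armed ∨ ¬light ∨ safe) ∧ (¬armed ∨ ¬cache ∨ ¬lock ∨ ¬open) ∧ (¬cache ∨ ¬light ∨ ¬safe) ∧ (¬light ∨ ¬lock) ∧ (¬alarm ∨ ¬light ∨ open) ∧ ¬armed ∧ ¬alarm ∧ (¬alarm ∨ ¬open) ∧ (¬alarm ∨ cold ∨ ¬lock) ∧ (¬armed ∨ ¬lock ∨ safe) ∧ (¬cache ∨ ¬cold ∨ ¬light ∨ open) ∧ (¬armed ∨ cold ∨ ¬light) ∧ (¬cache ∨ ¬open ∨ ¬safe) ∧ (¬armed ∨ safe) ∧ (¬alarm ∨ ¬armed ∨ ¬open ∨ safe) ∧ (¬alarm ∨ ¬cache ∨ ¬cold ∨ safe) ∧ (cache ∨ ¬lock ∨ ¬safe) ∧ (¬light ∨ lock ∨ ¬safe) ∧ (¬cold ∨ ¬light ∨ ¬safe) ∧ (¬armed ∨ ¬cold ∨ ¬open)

lock = True; safe = False; cache = False; cold = True; open = False; alarm = False; light = False; armed = False

Unit clause (¬light) forces light = False.
In (¬armed ∨ light) only ¬armed is left, so armed = False.
Unit clause (¬alarm) forces alarm = False.
Set lock = True.
Set safe = False.
Set cache = False.
  then (cache ∨ ¬open) forces open = False.
Set cold = True.
All clauses satisfied.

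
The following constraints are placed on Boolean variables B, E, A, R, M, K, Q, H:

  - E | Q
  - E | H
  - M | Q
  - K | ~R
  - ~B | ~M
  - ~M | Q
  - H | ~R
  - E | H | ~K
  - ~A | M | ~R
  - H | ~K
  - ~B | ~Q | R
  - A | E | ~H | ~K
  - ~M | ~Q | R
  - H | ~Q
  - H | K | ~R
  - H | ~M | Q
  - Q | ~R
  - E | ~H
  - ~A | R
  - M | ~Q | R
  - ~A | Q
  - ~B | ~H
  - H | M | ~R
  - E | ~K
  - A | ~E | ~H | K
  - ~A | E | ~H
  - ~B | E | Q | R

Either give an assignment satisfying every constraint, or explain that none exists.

B: False, E: True, A: False, R: True, M: True, K: True, Q: True, H: True

Set B = False.
Try E = False:
  (E | Q) forces Q = True.
  (E | H) forces H = True.
  clause (E | ~H) is falsified — backtrack.
So E = True.
Set A = False.
Set R = True.
  then (K | ~R) forces K = True.
  then (H | ~R) forces H = True.
  then (Q | ~R) forces Q = True.
Set M = True.
All clauses satisfied.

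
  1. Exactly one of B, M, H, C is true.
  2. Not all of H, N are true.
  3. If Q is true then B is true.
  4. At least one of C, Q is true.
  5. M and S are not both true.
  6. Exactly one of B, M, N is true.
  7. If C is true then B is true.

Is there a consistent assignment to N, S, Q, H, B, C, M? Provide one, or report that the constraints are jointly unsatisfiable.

N: False, S: True, Q: True, H: False, B: True, C: False, M: False

  (1) {B, M, H, C}: 1 true — exactly one ✓
  (2) {H, N}: 0/2 true — not all ✓
  (3) Q=T ⇒ B: T ✓
  (4) {C, Q}: 1 true — at least one ✓
  (5) M=F, S=T — not both ✓
  (6) {B, M, N}: 1 true — exactly one ✓
  (7) C=F ⇒ B: vacuous ✓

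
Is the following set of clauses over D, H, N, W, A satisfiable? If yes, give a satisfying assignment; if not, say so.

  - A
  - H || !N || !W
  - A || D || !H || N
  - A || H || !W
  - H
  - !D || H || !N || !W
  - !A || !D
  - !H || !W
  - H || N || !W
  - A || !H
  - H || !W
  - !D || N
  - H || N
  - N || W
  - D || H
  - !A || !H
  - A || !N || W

Case H = True:
  (A) forces A = True.
  Clause (!A || !H) is falsified — contradiction.
Case H = False:
  Clause (H) is falsified — contradiction.
Both cases fail, so the formula is unsatisfiable.

No satisfying assignment exists.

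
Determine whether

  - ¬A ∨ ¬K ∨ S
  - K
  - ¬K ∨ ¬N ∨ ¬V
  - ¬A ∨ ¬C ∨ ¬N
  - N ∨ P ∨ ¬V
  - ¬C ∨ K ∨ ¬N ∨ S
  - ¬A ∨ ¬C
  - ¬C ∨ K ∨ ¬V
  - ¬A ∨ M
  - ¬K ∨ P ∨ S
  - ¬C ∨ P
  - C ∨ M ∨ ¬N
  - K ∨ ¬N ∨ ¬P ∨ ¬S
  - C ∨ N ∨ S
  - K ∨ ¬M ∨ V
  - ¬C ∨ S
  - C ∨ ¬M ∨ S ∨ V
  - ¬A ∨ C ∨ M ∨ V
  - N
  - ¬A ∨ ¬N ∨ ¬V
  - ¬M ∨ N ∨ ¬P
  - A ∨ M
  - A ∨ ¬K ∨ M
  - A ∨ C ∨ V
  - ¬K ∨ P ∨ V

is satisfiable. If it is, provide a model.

N = True, C = True, P = True, A = False, M = True, K = True, S = True, V = False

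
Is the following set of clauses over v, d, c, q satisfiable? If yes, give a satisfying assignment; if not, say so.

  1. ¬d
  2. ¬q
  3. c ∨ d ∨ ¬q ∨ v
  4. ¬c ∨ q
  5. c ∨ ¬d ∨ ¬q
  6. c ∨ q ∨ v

Unit clause (¬d) forces d = False.
Unit clause (¬q) forces q = False.
In (¬c ∨ q) only ¬c is left, so c = False.
In (c ∨ q ∨ v) only v is left, so v = True.
Check each clause:
  (¬d): ¬d holds.
  (¬q): ¬q holds.
  (c ∨ d ∨ ¬q ∨ v): ¬q holds.
  (¬c ∨ q): ¬c holds.
  (c ∨ ¬d ∨ ¬q): ¬d holds.
  (c ∨ q ∨ v): v holds.
All clauses satisfied.

v = True, d = False, c = False, q = False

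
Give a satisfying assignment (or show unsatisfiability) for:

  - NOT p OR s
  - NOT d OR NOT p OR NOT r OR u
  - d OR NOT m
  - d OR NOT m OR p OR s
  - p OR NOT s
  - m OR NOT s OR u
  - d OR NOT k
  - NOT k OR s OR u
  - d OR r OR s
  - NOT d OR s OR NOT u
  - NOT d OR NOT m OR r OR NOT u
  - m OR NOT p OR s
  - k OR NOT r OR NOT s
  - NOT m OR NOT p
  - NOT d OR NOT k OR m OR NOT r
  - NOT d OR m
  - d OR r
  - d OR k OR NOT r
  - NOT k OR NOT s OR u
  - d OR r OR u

Set u = False.
Set m = True.
  then (d OR NOT m) forces d = True.
  then (NOT m OR NOT p) forces p = False.
  then (p OR NOT s) forces s = False.
  then (NOT k OR s OR u) forces k = False.
Set r = True.
All clauses satisfied.

u: False, m: True, p: False, k: False, d: True, r: True, s: False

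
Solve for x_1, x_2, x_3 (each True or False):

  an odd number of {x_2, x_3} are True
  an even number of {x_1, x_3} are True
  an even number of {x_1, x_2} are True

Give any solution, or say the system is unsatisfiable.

Adding constraints 1, 2, 3 mod 2: every variable appears an even number of times on the left, so the left side is 0.
But the right sides sum to 1 (mod 2). 0 ≠ 1 — the system is inconsistent.

No satisfying assignment exists.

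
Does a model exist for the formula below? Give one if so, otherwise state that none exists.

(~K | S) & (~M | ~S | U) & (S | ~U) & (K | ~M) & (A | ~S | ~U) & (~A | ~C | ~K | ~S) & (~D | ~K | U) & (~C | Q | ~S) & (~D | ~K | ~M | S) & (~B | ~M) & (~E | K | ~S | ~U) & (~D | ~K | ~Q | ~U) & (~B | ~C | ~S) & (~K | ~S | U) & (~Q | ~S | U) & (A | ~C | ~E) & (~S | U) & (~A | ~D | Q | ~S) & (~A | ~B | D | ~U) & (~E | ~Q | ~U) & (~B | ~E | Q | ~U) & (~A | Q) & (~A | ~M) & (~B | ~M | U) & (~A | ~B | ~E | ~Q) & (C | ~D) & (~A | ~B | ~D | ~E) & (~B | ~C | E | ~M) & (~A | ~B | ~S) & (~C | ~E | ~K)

A=T, D=F, U=T, S=T, C=F, Q=T, E=F, M=F, K=T, B=F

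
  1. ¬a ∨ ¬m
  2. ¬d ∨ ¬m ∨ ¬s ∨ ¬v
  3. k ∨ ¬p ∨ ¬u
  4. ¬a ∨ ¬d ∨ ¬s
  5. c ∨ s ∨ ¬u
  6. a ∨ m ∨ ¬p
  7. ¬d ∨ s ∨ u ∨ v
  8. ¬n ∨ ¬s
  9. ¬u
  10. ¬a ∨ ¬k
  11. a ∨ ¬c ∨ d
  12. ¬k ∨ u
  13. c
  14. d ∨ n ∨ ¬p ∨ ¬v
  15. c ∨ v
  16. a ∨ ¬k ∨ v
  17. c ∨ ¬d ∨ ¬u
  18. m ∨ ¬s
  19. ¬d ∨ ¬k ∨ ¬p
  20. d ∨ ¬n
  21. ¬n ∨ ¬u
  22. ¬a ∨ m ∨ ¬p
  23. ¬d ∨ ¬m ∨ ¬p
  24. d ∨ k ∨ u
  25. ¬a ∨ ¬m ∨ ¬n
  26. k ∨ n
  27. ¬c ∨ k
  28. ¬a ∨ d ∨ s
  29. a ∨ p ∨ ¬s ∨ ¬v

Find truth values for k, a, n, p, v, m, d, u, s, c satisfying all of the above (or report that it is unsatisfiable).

No satisfying assignment exists.

Case u = True:
  Clause (¬u) is falsified — contradiction.
Case u = False:
  (¬k ∨ u) forces k = False.
  (c) forces c = True.
  Clause (¬c ∨ k) is falsified — contradiction.
Both cases fail, so the formula is unsatisfiable.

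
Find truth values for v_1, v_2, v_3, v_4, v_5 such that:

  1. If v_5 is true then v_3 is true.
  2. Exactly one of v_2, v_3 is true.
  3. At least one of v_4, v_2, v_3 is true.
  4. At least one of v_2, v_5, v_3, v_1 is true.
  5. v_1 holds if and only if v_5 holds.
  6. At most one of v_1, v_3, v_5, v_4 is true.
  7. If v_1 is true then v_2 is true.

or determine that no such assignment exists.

v_1=F; v_2=T; v_3=F; v_4=T; v_5=F

  (1) v_5=F ⇒ v_3: vacuous ✓
  (2) {v_2, v_3}: 1 true — exactly one ✓
  (3) {v_4, v_2, v_3}: 2 true — at least one ✓
  (4) {v_2, v_5, v_3, v_1}: 1 true — at least one ✓
  (5) v_1=F, v_5=F — same ✓
  (6) {v_1, v_3, v_5, v_4}: 1 true — at most one ✓
  (7) v_1=F ⇒ v_2: vacuous ✓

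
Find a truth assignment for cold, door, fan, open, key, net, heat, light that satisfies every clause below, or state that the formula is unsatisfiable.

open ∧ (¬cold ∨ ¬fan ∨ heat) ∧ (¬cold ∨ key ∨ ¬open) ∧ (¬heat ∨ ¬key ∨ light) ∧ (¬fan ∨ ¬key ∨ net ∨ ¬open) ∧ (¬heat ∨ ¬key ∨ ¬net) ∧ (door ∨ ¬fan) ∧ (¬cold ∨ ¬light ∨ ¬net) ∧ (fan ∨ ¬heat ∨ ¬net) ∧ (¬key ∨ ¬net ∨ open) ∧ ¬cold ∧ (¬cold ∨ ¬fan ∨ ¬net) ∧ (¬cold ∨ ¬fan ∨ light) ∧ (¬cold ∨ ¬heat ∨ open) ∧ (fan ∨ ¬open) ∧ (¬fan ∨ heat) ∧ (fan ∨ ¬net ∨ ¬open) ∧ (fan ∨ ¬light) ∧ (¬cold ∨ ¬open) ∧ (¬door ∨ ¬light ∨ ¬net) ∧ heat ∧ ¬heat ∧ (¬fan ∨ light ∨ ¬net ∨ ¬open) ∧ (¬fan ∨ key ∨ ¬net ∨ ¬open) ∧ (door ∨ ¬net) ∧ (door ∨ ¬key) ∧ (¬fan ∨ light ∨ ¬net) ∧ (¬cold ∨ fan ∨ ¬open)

Unsatisfiable — no assignment works.

Case heat = True:
  Clause (¬heat) is falsified — contradiction.
Case heat = False:
  Clause (heat) is falsified — contradiction.
Both cases fail, so the formula is unsatisfiable.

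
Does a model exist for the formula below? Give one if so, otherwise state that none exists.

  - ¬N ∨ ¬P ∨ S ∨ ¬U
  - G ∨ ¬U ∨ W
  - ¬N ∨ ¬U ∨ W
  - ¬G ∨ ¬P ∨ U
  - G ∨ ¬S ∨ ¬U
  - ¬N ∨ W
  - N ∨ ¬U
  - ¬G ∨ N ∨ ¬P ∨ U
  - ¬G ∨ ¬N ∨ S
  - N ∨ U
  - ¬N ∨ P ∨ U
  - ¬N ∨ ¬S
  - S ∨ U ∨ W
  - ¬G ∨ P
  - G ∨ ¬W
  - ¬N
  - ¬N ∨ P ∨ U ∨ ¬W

Case N = True:
  Clause (¬N) is falsified — contradiction.
Case N = False:
  (N ∨ ¬U) forces U = False.
  Clause (N ∨ U) is falsified — contradiction.
Both cases fail, so the formula is unsatisfiable.

No satisfying assignment exists.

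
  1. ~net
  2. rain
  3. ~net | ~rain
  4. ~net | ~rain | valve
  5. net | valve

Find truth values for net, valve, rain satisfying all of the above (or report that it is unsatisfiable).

net: False; valve: True; rain: True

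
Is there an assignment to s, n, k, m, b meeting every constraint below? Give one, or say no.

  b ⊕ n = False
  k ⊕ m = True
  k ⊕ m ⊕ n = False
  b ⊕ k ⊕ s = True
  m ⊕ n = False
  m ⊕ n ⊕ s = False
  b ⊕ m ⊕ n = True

s: False, n: True, k: False, m: True, b: True

b ⊕ n = T ⊕ T = False ✓
k ⊕ m = F ⊕ T = True ✓
k ⊕ m ⊕ n = F ⊕ T ⊕ T = False ✓
b ⊕ k ⊕ s = T ⊕ F ⊕ F = True ✓
m ⊕ n = T ⊕ T = False ✓
m ⊕ n ⊕ s = T ⊕ T ⊕ F = False ✓
b ⊕ m ⊕ n = T ⊕ T ⊕ T = True ✓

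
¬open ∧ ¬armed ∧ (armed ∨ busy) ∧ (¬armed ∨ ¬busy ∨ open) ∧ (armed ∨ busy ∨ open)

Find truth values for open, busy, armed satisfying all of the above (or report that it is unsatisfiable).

open = False, busy = True, armed = False

Unit clause (¬open) forces open = False.
Unit clause (¬armed) forces armed = False.
In (armed ∨ busy) only busy is left, so busy = True.
Check each clause:
  (¬open): ¬open holds.
  (¬armed): ¬armed holds.
  (armed ∨ busy): busy holds.
  (¬armed ∨ ¬busy ∨ open): ¬armed holds.
  (armed ∨ busy ∨ open): busy holds.
All clauses satisfied.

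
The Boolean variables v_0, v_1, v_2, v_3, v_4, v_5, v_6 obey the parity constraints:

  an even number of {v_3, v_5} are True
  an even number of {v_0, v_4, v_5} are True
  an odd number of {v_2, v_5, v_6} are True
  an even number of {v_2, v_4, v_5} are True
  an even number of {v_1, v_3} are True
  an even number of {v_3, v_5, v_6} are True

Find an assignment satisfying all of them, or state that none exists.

v_0=T; v_1=F; v_2=T; v_3=F; v_4=T; v_5=F; v_6=F

{v_3, v_5}: 0 true → even ✓
{v_0, v_4, v_5}: 2 true → even ✓
{v_2, v_5, v_6}: 1 true → odd ✓
{v_2, v_4, v_5}: 2 true → even ✓
{v_1, v_3}: 0 true → even ✓
{v_3, v_5, v_6}: 0 true → even ✓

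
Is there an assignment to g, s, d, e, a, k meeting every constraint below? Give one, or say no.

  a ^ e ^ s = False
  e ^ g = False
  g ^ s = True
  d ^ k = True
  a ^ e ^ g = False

The formula is unsatisfiable.

Adding constraints 1, 3, 5 mod 2: every variable appears an even number of times on the left, so the left side is 0.
But the right sides sum to 1 (mod 2). 0 ≠ 1 — the system is inconsistent.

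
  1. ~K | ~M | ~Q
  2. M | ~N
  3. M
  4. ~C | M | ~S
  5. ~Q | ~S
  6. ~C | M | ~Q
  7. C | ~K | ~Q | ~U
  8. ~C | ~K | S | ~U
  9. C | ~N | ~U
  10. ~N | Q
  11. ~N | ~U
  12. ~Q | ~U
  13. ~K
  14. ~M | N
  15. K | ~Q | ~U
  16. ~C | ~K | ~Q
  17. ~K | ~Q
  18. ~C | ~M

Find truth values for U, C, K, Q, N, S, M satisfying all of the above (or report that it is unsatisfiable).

U = False, C = False, K = False, Q = True, N = True, S = False, M = True

Unit clause (M) forces M = True.
Unit clause (~K) forces K = False.
In (~M | N) only N is left, so N = True.
In (~C | ~M) only ~C is left, so C = False.
In (C | ~N | ~U) only ~U is left, so U = False.
In (~N | Q) only Q is left, so Q = True.
In (~Q | ~S) only ~S is left, so S = False.
All clauses satisfied.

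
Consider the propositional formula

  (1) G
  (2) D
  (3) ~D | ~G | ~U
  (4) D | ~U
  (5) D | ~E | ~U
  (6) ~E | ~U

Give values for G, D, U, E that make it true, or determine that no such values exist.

G: True, D: True, U: False, E: False

Unit clause (G) forces G = True.
Unit clause (D) forces D = True.
In (~D | ~G | ~U) only ~U is left, so U = False.
Set E = False.
Check each clause:
  (G): G holds.
  (D): D holds.
  (~D | ~G | ~U): ~U holds.
  (D | ~U): D holds.
  (D | ~E | ~U): D holds.
  (~E | ~U): ~E holds.
All clauses satisfied.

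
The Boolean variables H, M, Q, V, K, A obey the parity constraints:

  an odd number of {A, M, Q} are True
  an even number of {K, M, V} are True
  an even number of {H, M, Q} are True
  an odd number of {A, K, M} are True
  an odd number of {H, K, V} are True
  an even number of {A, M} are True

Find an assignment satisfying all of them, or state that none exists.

H=F; M=T; Q=T; V=F; K=T; A=T

{A, M, Q}: 3 true → odd ✓
{K, M, V}: 2 true → even ✓
{H, M, Q}: 2 true → even ✓
{A, K, M}: 3 true → odd ✓
{H, K, V}: 1 true → odd ✓
{A, M}: 2 true → even ✓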